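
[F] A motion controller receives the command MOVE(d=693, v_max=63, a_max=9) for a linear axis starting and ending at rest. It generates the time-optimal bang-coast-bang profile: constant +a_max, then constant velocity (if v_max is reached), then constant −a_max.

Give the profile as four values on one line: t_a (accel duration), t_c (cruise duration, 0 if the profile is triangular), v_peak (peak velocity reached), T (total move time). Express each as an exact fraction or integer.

v_max²/a_max = 63²/9 = 441
693 ≥ 441 so v_max reached
t_a = 63/9 = 7; v_peak = 63
d_cruise = 693 − 441 = 252; t_c = 252/63 = 4
T = 2·7 + 4 = 18

t_a=7 t_c=4 v_peak=63 T=18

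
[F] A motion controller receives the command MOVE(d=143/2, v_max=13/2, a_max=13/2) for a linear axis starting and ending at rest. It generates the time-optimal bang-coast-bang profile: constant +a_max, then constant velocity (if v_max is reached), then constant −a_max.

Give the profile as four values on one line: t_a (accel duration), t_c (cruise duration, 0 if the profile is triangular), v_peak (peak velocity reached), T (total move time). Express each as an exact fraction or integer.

t_a=1 t_c=10 v_peak=13/2 T=12

v_max²/a_max = (13/2)²/(13/2) = 13/2
143/2 ≥ 13/2 → trapezoidal
t_a = (13/2)/(13/2) = 1; v_peak = 13/2
d_cruise = 143/2 − 13/2 = 65; t_c = 65/(13/2) = 10
T = 2·1 + 10 = 12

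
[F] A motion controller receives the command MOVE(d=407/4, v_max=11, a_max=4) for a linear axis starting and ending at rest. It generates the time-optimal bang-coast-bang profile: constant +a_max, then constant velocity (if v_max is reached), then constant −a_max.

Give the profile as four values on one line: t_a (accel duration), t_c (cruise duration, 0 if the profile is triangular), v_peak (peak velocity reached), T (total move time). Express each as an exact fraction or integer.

t_a=11/4 t_c=13/2 v_peak=11 T=12

vₘ²/aₘ = 11²/4 = 121/4
407/4 ≥ 121/4 so v_max reached
t_a = 11/4; v_peak = 11
d_cruise = 407/4 − 121/4 = 143/2; t_c = (143/2)/11 = 13/2
T = 2·11/4 + 13/2 = 12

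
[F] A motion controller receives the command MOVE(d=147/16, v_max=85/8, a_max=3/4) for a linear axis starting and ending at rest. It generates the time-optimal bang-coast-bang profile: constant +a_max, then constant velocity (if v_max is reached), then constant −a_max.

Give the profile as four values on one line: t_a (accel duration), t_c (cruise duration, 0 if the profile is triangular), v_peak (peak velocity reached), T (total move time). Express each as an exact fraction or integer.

t_a=7/2 t_c=0 v_peak=21/8 T=7

(v_max)²/a_max = (85/8)²/(3/4) = 7225/48
147/16 < 7225/48 so t_c = 0
v_peak = √(147/16·3/4) = √(441/64) = 21/8
t_a = (21/8)/(3/4) = 7/2; t_c = 0
T = 2·7/2 = 7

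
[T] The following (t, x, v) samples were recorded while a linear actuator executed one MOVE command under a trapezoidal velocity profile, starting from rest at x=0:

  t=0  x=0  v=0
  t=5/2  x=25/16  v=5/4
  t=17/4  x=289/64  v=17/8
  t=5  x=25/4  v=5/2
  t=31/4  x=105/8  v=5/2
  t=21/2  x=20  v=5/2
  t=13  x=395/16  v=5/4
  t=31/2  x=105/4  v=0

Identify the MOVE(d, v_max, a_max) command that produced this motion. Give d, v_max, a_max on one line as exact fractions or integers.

d=105/4 v_max=5/2 a_max=1/2

final state: t=31/2, x=105/4, v=0 → d = 105/4
a_max = (5/4−0)/(5/2−0) = 1/2
max v = 5/2 over t∈[5,21/2] → v_max = 5/2
check: 5/2·(5+11/2) = 105/4 ✓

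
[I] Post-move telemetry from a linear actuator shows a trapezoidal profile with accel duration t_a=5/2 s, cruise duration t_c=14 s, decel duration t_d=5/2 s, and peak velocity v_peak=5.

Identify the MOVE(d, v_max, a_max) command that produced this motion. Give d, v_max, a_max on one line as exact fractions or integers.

d=165/2 v_max=5 a_max=2

a_max = 5/(5/2) = 2
d_a = ½·5·5/2 = 25/4; d_c = 5·14 = 70
d = 2·25/4 + 70 = 165/2
t_c = 14 > 0 ⇒ limit active, v_max = 5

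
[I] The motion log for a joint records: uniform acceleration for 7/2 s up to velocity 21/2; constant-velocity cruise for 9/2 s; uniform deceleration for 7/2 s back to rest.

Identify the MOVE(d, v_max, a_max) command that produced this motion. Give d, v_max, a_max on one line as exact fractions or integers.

d=84 v_max=21/2 a_max=3

a_max = (21/2)/(7/2) = 3
d_a = ½·21/2·7/2 = 147/8; d_c = 21/2·9/2 = 189/4
d = 2·147/8 + 189/4 = 84
t_c = 9/2 > 0 ⇒ limit active, v_max = 21/2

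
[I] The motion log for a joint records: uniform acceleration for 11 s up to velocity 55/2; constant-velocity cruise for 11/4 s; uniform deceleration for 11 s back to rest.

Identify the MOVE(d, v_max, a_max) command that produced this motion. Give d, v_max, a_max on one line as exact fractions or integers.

a_max = (55/2)/11 = 5/2
d_a = ½·55/2·11 = 605/4; d_c = 55/2·11/4 = 605/8
d = 2·605/4 + 605/8 = 3025/8
t_c = 11/4 > 0 ⇒ limit active, v_max = 55/2

d=3025/8 v_max=55/2 a_max=5/2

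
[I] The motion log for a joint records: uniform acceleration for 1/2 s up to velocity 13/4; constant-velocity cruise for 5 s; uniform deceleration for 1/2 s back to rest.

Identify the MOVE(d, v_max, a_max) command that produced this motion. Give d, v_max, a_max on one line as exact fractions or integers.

d=143/8 v_max=13/4 a_max=13/2

a_max = (13/4)/(1/2) = 13/2
d_a = ½·13/4·1/2 = 13/16; d_c = 13/4·5 = 65/4
d = 2·13/16 + 65/4 = 143/8
t_c = 5 > 0 → v_max = v_peak = 13/4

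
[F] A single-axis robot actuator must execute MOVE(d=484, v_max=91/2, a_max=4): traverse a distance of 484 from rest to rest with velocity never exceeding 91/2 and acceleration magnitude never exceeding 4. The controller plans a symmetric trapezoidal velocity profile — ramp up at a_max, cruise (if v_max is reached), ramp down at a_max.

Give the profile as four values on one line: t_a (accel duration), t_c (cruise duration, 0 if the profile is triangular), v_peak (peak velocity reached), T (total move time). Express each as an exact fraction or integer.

t_a=11 t_c=0 v_peak=44 T=22

(v_max)²/a_max = (91/2)²/4 = 8281/16
484 < 8281/16 → triangular
v_peak = √(484·4) = √1936 = 44
t_a = 44/4 = 11; t_c = 0
T = 2·11 = 22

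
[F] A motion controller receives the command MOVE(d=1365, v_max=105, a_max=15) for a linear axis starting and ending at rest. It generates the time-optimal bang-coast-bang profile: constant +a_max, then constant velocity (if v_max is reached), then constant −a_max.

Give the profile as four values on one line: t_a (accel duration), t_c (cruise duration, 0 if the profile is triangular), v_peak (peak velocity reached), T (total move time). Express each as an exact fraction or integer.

t_a=7 t_c=6 v_peak=105 T=20

v_max²/a_max = 105²/15 = 735
1365 ≥ 735 ⇒ cruise phase
t_a = 105/15 = 7; v_peak = 105
d_cruise = 1365 − 735 = 630; t_c = 630/105 = 6
T = 2·7 + 6 = 20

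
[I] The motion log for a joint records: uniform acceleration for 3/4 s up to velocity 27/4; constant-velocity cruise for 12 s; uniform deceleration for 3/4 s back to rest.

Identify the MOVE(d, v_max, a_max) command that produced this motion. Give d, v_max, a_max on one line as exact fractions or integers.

a_max = (27/4)/(3/4) = 9
d_a = ½·27/4·3/4 = 81/32; d_c = 27/4·12 = 81
d = 2·81/32 + 81 = 1377/16
t_c = 12 > 0 → v_max = v_peak = 27/4

d=1377/16 v_max=27/4 a_max=9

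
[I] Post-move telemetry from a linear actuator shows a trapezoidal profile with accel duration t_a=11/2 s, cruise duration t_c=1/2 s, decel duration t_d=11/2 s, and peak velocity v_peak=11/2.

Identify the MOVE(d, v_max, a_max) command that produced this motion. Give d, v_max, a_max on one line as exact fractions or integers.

a_max = (11/2)/(11/2) = 1
d_a = ½·11/2·11/2 = 121/8; d_c = 11/2·1/2 = 11/4
d = 2·121/8 + 11/4 = 33
t_c = 1/2 > 0 so v_max = 11/2

d=33 v_max=11/2 a_max=1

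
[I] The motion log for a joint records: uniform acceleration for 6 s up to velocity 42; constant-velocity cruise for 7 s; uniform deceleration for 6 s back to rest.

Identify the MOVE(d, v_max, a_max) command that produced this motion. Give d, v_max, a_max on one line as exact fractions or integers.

a_max = 42/6 = 7
d_a = ½·42·6 = 126; d_c = 42·7 = 294
d = 2·126 + 294 = 546
t_c = 7 > 0 → v_max = v_peak = 42

d=546 v_max=42 a_max=7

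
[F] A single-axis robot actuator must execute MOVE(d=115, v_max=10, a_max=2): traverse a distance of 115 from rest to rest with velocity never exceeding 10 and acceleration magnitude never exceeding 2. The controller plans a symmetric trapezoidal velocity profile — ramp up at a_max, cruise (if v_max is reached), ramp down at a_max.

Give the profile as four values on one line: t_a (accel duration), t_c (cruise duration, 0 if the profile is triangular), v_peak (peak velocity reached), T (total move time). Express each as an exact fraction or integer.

(v_max)²/a_max = 10²/2 = 50
115 ≥ 50 ⇒ cruise phase
t_a = 10/2 = 5; v_peak = 10
d_cruise = 115 − 50 = 65; t_c = 65/10 = 13/2
T = 2·5 + 13/2 = 33/2

t_a=5 t_c=13/2 v_peak=10 T=33/2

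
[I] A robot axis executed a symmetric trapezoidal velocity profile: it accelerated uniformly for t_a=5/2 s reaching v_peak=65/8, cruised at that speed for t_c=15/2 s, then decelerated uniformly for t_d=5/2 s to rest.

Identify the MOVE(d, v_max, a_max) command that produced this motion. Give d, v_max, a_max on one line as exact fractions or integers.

a_max = (65/8)/(5/2) = 13/4
d_a = ½·65/8·5/2 = 325/32; d_c = 65/8·15/2 = 975/16
d = 2·325/32 + 975/16 = 325/4
t_c = 15/2 > 0 → v_max = v_peak = 65/8

d=325/4 v_max=65/8 a_max=13/4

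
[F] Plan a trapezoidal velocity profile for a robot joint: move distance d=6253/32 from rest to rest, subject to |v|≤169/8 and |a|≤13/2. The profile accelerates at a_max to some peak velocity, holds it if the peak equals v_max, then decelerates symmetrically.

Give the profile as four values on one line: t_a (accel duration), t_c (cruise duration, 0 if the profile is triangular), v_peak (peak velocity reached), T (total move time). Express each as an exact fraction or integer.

vₘ²/aₘ = (169/8)²/(13/2) = 2197/32
6253/32 ≥ 2197/32 ⇒ cruise phase
t_a = (169/8)/(13/2) = 13/4; v_peak = 169/8
d_cruise = 6253/32 − 2197/32 = 507/4; t_c = (507/4)/(169/8) = 6
T = 2·13/4 + 6 = 25/2

t_a=13/4 t_c=6 v_peak=169/8 T=25/2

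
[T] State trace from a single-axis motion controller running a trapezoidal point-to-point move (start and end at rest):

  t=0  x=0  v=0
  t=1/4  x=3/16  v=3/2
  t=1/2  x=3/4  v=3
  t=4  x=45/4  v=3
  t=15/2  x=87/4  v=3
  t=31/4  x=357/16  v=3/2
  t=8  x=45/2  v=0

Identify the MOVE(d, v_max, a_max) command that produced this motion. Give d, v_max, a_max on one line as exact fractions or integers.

final state: t=8, x=45/2, v=0 → d = 45/2
a_max = (3/2−0)/(1/4−0) = 6
max v = 3 over t∈[1/2,15/2] → v_max = 3
check: 3·(1/2+7) = 45/2 ✓

d=45/2 v_max=3 a_max=6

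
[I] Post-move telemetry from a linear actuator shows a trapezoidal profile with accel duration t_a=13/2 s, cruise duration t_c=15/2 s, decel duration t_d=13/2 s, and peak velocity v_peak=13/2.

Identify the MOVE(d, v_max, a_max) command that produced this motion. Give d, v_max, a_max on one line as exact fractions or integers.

a_max = (13/2)/(13/2) = 1
d_a = ½·13/2·13/2 = 169/8; d_c = 13/2·15/2 = 195/4
d = 2·169/8 + 195/4 = 91
t_c = 15/2 > 0 so v_max = 13/2

d=91 v_max=13/2 a_max=1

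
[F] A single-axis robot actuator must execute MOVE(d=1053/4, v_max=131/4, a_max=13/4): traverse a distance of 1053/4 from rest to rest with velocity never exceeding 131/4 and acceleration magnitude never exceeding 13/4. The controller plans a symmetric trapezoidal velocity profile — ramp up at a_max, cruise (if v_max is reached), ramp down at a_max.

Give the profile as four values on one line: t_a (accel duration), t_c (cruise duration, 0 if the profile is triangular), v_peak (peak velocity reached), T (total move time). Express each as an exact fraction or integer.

v_max²/a_max = (131/4)²/(13/4) = 17161/52
1053/4 < 17161/52 ⇒ no cruise
v_peak = √(1053/4·13/4) = √(13689/16) = 117/4
t_a = (117/4)/(13/4) = 9; t_c = 0
T = 2·9 = 18

t_a=9 t_c=0 v_peak=117/4 T=18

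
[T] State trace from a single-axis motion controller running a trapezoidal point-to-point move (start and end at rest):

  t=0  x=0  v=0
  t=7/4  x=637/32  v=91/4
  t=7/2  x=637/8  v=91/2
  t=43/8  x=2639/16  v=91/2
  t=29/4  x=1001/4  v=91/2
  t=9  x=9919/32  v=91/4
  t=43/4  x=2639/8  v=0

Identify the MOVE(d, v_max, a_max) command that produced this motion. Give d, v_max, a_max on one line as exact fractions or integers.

d=2639/8 v_max=91/2 a_max=13

final state: t=43/4, x=2639/8, v=0 → d = 2639/8
a_max = (91/4−0)/(7/4−0) = 13
max v = 91/2 over t∈[7/2,29/4] → v_max = 91/2
check: 91/2·(7/2+15/4) = 2639/8 ✓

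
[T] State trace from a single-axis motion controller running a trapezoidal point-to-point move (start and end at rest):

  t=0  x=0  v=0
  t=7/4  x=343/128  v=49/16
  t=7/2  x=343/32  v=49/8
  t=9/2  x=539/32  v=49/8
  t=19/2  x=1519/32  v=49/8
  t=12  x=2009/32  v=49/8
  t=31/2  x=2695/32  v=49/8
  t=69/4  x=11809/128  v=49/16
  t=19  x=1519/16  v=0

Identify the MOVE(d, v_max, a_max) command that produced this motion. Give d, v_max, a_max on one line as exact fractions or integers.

final state: t=19, x=1519/16, v=0 → d = 1519/16
a_max = (49/16−0)/(7/4−0) = 7/4
max v = 49/8 over t∈[7/2,31/2] → v_max = 49/8
check: 49/8·(7/2+12) = 1519/16 ✓

d=1519/16 v_max=49/8 a_max=7/4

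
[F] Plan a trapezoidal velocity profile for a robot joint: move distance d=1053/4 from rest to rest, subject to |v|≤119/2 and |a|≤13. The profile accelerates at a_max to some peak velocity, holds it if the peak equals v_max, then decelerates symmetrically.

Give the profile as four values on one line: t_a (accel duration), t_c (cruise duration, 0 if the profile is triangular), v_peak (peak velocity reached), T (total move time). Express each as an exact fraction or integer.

(v_max)²/a_max = (119/2)²/13 = 14161/52
1053/4 < 14161/52 → triangular
v_peak = √(1053/4·13) = √(13689/4) = 117/2
t_a = (117/2)/13 = 9/2; t_c = 0
T = 2·9/2 = 9

t_a=9/2 t_c=0 v_peak=117/2 T=9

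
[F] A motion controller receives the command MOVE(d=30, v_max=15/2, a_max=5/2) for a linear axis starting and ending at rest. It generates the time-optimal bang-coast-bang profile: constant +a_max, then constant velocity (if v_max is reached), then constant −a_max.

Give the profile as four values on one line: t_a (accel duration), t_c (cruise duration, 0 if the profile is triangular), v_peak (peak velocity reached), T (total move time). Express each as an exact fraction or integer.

v_max²/a_max = (15/2)²/(5/2) = 45/2
30 ≥ 45/2 → trapezoidal
t_a = (15/2)/(5/2) = 3; v_peak = 15/2
d_cruise = 30 − 45/2 = 15/2; t_c = (15/2)/(15/2) = 1
T = 2·3 + 1 = 7

t_a=3 t_c=1 v_peak=15/2 T=7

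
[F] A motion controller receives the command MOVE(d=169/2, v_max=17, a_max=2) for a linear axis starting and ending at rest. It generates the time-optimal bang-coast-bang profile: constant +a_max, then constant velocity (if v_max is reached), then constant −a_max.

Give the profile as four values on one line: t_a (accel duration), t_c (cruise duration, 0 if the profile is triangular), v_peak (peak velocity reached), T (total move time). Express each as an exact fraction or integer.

v_max²/a_max = 17²/2 = 289/2
169/2 < 289/2 so t_c = 0
v_peak = √(169/2·2) = √169 = 13
t_a = 13/2; t_c = 0
T = 2·13/2 = 13

t_a=13/2 t_c=0 v_peak=13 T=13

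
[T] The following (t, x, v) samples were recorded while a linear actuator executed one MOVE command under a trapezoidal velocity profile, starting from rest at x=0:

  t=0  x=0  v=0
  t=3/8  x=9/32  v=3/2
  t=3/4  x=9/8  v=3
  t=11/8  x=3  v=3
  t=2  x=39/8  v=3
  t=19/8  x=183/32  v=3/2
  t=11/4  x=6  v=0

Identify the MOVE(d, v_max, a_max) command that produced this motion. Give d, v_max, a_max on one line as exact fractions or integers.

d=6 v_max=3 a_max=4

final state: t=11/4, x=6, v=0 → d = 6
a_max = (3/2−0)/(3/8−0) = 4
max v = 3 over t∈[3/4,2] → v_max = 3
check: 3·(3/4+5/4) = 6 ✓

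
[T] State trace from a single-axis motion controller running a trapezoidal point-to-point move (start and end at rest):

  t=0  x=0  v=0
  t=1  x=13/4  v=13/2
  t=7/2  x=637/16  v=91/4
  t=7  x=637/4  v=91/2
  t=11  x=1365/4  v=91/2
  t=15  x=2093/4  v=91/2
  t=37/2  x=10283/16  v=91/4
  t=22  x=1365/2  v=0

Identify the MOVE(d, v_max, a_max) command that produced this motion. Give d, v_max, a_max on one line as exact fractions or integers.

final state: t=22, x=1365/2, v=0 → d = 1365/2
a_max = (13/2−0)/(1−0) = 13/2
max v = 91/2 over t∈[7,15] → v_max = 91/2
check: 91/2·(7+8) = 1365/2 ✓

d=1365/2 v_max=91/2 a_max=13/2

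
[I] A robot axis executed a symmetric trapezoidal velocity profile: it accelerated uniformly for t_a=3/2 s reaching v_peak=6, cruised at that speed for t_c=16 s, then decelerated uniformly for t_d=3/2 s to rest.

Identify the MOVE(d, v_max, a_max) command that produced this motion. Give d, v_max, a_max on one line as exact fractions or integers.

d=105 v_max=6 a_max=4

a_max = 6/(3/2) = 4
d_a = ½·6·3/2 = 9/2; d_c = 6·16 = 96
d = 2·9/2 + 96 = 105
t_c = 16 > 0 ⇒ limit active, v_max = 6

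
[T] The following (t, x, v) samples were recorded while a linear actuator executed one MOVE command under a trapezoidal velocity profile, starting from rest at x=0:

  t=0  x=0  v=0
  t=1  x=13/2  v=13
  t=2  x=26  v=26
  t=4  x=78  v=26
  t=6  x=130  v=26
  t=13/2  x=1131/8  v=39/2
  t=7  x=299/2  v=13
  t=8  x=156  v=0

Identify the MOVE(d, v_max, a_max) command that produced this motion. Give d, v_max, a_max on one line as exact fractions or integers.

d=156 v_max=26 a_max=13

final state: t=8, x=156, v=0 → d = 156
a_max = (13−0)/(1−0) = 13
max v = 26 over t∈[2,6] → v_max = 26
check: 26·(2+4) = 156 ✓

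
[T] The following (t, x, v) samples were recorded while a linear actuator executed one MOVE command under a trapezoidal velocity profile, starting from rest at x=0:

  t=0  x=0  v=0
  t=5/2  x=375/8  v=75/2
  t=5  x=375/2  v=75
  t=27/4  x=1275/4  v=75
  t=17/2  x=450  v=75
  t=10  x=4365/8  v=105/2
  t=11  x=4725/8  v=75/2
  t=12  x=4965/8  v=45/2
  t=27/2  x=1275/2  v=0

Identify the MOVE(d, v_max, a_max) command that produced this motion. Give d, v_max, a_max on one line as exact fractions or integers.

final state: t=27/2, x=1275/2, v=0 → d = 1275/2
a_max = (75/2−0)/(5/2−0) = 15
max v = 75 over t∈[5,17/2] → v_max = 75
check: 75·(5+7/2) = 1275/2 ✓

d=1275/2 v_max=75 a_max=15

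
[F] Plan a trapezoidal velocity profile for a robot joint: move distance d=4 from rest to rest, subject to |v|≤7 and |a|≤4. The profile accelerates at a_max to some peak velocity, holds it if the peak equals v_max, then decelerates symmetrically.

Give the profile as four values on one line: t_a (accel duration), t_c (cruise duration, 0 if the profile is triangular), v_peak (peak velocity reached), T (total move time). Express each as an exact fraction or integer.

t_a=1 t_c=0 v_peak=4 T=2

(v_max)²/a_max = 7²/4 = 49/4
4 < 49/4 so t_c = 0
v_peak = √(4·4) = √16 = 4
t_a = 4/4 = 1; t_c = 0
T = 2·1 = 2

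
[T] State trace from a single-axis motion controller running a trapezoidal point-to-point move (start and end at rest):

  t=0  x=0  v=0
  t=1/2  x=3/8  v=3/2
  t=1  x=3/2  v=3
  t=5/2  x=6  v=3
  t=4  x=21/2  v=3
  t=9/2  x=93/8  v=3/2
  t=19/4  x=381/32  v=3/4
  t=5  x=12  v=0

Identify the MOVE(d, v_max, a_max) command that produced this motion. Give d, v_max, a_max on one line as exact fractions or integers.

final state: t=5, x=12, v=0 → d = 12
a_max = (3/2−0)/(1/2−0) = 3
max v = 3 over t∈[1,4] → v_max = 3
check: 3·(1+3) = 12 ✓

d=12 v_max=3 a_max=3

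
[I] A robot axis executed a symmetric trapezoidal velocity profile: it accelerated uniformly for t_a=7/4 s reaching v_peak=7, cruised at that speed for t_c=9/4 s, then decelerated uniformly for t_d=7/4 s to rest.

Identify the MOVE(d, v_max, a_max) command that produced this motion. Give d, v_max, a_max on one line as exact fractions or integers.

a_max = 7/(7/4) = 4
d_a = ½·7·7/4 = 49/8; d_c = 7·9/4 = 63/4
d = 2·49/8 + 63/4 = 28
t_c = 9/4 > 0 → v_max = v_peak = 7

d=28 v_max=7 a_max=4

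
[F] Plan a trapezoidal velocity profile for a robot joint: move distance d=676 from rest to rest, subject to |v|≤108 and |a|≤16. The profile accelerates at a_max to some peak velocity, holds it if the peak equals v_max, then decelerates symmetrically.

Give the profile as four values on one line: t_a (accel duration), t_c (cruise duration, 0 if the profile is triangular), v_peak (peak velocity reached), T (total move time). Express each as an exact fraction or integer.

t_a=13/2 t_c=0 v_peak=104 T=13

v_max²/a_max = 108²/16 = 729
676 < 729 ⇒ no cruise
v_peak = √(676·16) = √10816 = 104
t_a = 104/16 = 13/2; t_c = 0
T = 2·13/2 = 13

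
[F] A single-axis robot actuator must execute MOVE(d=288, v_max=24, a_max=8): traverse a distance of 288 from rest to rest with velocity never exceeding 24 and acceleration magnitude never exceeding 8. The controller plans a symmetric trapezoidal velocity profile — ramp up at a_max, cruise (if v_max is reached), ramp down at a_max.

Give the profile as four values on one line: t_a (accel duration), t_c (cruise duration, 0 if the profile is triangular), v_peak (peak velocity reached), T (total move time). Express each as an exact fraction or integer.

t_a=3 t_c=9 v_peak=24 T=15

(v_max)²/a_max = 24²/8 = 72
288 ≥ 72 ⇒ cruise phase
t_a = 24/8 = 3; v_peak = 24
d_cruise = 288 − 72 = 216; t_c = 216/24 = 9
T = 2·3 + 9 = 15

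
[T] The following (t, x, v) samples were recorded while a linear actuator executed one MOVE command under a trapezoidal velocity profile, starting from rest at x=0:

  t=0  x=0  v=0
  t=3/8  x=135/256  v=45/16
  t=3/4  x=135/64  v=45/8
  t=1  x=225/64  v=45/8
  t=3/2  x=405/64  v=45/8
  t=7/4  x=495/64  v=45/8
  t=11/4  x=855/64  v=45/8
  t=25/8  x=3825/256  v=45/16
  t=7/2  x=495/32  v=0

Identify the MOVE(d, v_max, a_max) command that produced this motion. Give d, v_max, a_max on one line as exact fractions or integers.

d=495/32 v_max=45/8 a_max=15/2

final state: t=7/2, x=495/32, v=0 → d = 495/32
a_max = (45/16−0)/(3/8−0) = 15/2
max v = 45/8 over t∈[3/4,11/4] → v_max = 45/8
check: 45/8·(3/4+2) = 495/32 ✓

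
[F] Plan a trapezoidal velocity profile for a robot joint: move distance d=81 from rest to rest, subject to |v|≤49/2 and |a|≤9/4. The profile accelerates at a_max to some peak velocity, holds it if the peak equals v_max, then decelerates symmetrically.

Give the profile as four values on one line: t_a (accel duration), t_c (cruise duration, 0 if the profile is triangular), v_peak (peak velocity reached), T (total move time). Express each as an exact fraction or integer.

v_max²/a_max = (49/2)²/(9/4) = 2401/9
81 < 2401/9 so t_c = 0
v_peak = √(81·9/4) = √(729/4) = 27/2
t_a = (27/2)/(9/4) = 6; t_c = 0
T = 2·6 = 12

t_a=6 t_c=0 v_peak=27/2 T=12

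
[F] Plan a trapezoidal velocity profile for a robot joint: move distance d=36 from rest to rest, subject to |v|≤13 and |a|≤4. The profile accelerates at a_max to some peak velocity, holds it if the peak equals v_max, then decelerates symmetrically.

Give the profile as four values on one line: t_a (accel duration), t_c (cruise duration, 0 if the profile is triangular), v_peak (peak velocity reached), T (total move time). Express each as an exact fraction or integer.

(v_max)²/a_max = 13²/4 = 169/4
36 < 169/4 → triangular
v_peak = √(36·4) = √144 = 12
t_a = 12/4 = 3; t_c = 0
T = 2·3 = 6

t_a=3 t_c=0 v_peak=12 T=6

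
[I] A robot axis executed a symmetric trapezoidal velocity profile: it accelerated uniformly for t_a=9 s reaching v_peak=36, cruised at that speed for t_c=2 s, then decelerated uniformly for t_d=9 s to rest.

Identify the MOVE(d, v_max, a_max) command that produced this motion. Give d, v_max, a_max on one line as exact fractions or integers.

d=396 v_max=36 a_max=4

a_max = 36/9 = 4
d_a = ½·36·9 = 162; d_c = 36·2 = 72
d = 2·162 + 72 = 396
t_c = 2 > 0 → v_max = v_peak = 36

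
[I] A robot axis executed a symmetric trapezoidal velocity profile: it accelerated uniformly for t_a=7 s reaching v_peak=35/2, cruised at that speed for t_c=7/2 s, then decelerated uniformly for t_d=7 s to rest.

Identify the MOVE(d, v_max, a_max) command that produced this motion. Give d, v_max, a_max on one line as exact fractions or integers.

a_max = (35/2)/7 = 5/2
d_a = ½·35/2·7 = 245/4; d_c = 35/2·7/2 = 245/4
d = 2·245/4 + 245/4 = 735/4
t_c = 7/2 > 0 so v_max = 35/2

d=735/4 v_max=35/2 a_max=5/2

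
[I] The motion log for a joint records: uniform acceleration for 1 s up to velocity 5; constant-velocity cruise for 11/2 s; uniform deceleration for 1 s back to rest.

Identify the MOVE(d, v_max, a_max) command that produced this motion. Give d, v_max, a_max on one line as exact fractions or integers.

a_max = 5/1 = 5
d_a = ½·5·1 = 5/2; d_c = 5·11/2 = 55/2
d = 2·5/2 + 55/2 = 65/2
t_c = 11/2 > 0 ⇒ limit active, v_max = 5

d=65/2 v_max=5 a_max=5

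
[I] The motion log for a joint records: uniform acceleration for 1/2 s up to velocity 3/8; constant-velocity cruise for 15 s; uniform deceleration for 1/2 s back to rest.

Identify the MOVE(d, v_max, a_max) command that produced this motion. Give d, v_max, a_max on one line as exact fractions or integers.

d=93/16 v_max=3/8 a_max=3/4

a_max = (3/8)/(1/2) = 3/4
d_a = ½·3/8·1/2 = 3/32; d_c = 3/8·15 = 45/8
d = 2·3/32 + 45/8 = 93/16
t_c = 15 > 0 ⇒ limit active, v_max = 3/8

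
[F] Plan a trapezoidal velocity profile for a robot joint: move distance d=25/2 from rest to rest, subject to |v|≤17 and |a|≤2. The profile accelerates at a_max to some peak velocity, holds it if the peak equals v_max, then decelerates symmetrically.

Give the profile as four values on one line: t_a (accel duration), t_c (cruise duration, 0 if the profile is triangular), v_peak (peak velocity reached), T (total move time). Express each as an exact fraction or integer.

t_a=5/2 t_c=0 v_peak=5 T=5

(v_max)²/a_max = 17²/2 = 289/2
25/2 < 289/2 → triangular
v_peak = √(25/2·2) = √25 = 5
t_a = 5/2; t_c = 0
T = 2·5/2 = 5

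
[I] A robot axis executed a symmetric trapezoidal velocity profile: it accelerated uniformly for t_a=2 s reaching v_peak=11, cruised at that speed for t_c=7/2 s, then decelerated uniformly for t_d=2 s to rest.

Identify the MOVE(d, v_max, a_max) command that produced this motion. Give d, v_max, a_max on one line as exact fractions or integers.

d=121/2 v_max=11 a_max=11/2

a_max = 11/2
d_a = ½·11·2 = 11; d_c = 11·7/2 = 77/2
d = 2·11 + 77/2 = 121/2
t_c = 7/2 > 0 so v_max = 11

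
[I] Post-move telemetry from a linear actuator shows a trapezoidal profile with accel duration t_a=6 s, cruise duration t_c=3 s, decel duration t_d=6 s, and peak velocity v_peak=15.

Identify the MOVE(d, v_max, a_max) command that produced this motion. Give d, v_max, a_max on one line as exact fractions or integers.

d=135 v_max=15 a_max=5/2

a_max = 15/6 = 5/2
d_a = ½·15·6 = 45; d_c = 15·3 = 45
d = 2·45 + 45 = 135
t_c = 3 > 0 → v_max = v_peak = 15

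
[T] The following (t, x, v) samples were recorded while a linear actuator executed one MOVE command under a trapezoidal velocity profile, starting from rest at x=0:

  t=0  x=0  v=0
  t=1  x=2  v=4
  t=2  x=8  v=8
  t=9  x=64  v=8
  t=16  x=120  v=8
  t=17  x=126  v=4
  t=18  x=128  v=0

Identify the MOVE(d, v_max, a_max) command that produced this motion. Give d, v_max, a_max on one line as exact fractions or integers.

final state: t=18, x=128, v=0 → d = 128
a_max = (4−0)/(1−0) = 4
max v = 8 over t∈[2,16] → v_max = 8
check: 8·(2+14) = 128 ✓

d=128 v_max=8 a_max=4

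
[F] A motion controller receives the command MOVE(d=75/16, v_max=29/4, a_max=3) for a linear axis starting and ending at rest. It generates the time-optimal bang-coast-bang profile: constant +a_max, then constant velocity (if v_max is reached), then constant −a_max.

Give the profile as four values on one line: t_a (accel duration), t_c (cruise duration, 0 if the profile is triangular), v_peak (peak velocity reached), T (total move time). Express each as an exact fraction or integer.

(v_max)²/a_max = (29/4)²/3 = 841/48
75/16 < 841/48 ⇒ no cruise
v_peak = √(75/16·3) = √(225/16) = 15/4
t_a = (15/4)/3 = 5/4; t_c = 0
T = 2·5/4 = 5/2

t_a=5/4 t_c=0 v_peak=15/4 T=5/2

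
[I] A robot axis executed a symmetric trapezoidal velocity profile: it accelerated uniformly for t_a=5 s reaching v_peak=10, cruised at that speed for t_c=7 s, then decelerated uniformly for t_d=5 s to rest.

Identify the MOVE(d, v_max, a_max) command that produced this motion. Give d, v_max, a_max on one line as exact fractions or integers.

a_max = 10/5 = 2
d_a = ½·10·5 = 25; d_c = 10·7 = 70
d = 2·25 + 70 = 120
t_c = 7 > 0 so v_max = 10

d=120 v_max=10 a_max=2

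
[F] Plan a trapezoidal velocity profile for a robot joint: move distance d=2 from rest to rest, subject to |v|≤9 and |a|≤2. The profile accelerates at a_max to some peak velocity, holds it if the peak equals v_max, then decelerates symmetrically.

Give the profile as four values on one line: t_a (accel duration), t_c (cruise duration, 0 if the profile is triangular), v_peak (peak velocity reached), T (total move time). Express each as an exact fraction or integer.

vₘ²/aₘ = 9²/2 = 81/2
2 < 81/2 so t_c = 0
v_peak = √(2·2) = √4 = 2
t_a = 2/2 = 1; t_c = 0
T = 2·1 = 2

t_a=1 t_c=0 v_peak=2 T=2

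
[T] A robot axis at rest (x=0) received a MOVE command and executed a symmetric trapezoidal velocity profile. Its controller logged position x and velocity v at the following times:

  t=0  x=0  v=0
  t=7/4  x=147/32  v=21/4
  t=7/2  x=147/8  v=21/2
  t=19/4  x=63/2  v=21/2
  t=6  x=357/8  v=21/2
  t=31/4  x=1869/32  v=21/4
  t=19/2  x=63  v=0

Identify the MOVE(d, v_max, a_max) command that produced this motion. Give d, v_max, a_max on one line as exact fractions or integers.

final state: t=19/2, x=63, v=0 → d = 63
a_max = (21/4−0)/(7/4−0) = 3
max v = 21/2 over t∈[7/2,6] → v_max = 21/2
check: 21/2·(7/2+5/2) = 63 ✓

d=63 v_max=21/2 a_max=3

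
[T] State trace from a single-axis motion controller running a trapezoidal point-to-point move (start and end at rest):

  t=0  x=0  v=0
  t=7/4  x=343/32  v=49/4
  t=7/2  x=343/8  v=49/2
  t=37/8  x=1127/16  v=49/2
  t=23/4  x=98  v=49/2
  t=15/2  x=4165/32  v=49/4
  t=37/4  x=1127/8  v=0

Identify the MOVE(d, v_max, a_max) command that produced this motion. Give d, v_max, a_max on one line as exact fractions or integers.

final state: t=37/4, x=1127/8, v=0 → d = 1127/8
a_max = (49/4−0)/(7/4−0) = 7
max v = 49/2 over t∈[7/2,23/4] → v_max = 49/2
check: 49/2·(7/2+9/4) = 1127/8 ✓

d=1127/8 v_max=49/2 a_max=7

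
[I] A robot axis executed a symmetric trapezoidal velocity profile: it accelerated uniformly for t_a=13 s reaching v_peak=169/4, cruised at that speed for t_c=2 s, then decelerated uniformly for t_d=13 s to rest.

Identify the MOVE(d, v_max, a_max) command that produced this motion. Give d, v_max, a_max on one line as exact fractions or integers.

a_max = (169/4)/13 = 13/4
d_a = ½·169/4·13 = 2197/8; d_c = 169/4·2 = 169/2
d = 2·2197/8 + 169/2 = 2535/4
t_c = 2 > 0 so v_max = 169/4

d=2535/4 v_max=169/4 a_max=13/4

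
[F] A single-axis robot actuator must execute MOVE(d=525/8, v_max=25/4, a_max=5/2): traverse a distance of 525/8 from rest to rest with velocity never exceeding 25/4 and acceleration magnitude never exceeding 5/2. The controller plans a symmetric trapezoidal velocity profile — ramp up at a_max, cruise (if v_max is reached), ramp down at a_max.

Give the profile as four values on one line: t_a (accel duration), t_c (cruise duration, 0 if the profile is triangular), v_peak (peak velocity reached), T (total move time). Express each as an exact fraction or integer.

t_a=5/2 t_c=8 v_peak=25/4 T=13

vₘ²/aₘ = (25/4)²/(5/2) = 125/8
525/8 ≥ 125/8 ⇒ cruise phase
t_a = (25/4)/(5/2) = 5/2; v_peak = 25/4
d_cruise = 525/8 − 125/8 = 50; t_c = 50/(25/4) = 8
T = 2·5/2 + 8 = 13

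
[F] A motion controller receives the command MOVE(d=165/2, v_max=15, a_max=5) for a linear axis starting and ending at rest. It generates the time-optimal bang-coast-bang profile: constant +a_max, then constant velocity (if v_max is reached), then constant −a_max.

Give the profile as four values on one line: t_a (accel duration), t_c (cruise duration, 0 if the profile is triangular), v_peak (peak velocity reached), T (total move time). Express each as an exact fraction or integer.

t_a=3 t_c=5/2 v_peak=15 T=17/2

vₘ²/aₘ = 15²/5 = 45
165/2 ≥ 45 → trapezoidal
t_a = 15/5 = 3; v_peak = 15
d_cruise = 165/2 − 45 = 75/2; t_c = (75/2)/15 = 5/2
T = 2·3 + 5/2 = 17/2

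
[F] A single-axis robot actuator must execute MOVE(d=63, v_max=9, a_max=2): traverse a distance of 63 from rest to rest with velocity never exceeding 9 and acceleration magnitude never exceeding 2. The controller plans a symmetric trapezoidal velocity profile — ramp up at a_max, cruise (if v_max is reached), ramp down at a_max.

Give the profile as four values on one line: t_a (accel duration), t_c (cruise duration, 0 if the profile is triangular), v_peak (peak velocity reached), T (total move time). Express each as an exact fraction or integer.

v_max²/a_max = 9²/2 = 81/2
63 ≥ 81/2 → trapezoidal
t_a = 9/2; v_peak = 9
d_cruise = 63 − 81/2 = 45/2; t_c = (45/2)/9 = 5/2
T = 2·9/2 + 5/2 = 23/2

t_a=9/2 t_c=5/2 v_peak=9 T=23/2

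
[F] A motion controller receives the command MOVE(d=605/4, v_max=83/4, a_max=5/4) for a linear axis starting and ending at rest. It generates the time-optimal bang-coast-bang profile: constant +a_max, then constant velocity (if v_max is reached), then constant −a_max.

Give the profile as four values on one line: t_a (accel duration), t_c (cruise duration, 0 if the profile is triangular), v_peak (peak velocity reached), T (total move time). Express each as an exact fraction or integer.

(v_max)²/a_max = (83/4)²/(5/4) = 6889/20
605/4 < 6889/20 → triangular
v_peak = √(605/4·5/4) = √(3025/16) = 55/4
t_a = (55/4)/(5/4) = 11; t_c = 0
T = 2·11 = 22

t_a=11 t_c=0 v_peak=55/4 T=22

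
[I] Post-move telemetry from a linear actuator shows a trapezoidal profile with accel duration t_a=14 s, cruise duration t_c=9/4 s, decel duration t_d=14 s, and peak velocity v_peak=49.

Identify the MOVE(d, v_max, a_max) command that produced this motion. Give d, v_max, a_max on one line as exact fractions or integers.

d=3185/4 v_max=49 a_max=7/2

a_max = 49/14 = 7/2
d_a = ½·49·14 = 343; d_c = 49·9/4 = 441/4
d = 2·343 + 441/4 = 3185/4
t_c = 9/4 > 0 → v_max = v_peak = 49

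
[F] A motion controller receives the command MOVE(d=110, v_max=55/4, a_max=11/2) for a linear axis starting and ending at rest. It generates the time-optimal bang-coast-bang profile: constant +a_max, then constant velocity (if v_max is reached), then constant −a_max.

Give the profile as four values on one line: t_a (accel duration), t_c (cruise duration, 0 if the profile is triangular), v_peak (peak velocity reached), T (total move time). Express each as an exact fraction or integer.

vₘ²/aₘ = (55/4)²/(11/2) = 275/8
110 ≥ 275/8 so v_max reached
t_a = (55/4)/(11/2) = 5/2; v_peak = 55/4
d_cruise = 110 − 275/8 = 605/8; t_c = (605/8)/(55/4) = 11/2
T = 2·5/2 + 11/2 = 21/2

t_a=5/2 t_c=11/2 v_peak=55/4 T=21/2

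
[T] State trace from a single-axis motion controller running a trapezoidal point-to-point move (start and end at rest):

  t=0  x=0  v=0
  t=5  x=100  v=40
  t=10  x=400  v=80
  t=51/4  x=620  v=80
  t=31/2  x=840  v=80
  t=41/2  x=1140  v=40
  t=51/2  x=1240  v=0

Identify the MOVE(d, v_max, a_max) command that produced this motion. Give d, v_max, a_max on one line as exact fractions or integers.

d=1240 v_max=80 a_max=8

final state: t=51/2, x=1240, v=0 → d = 1240
a_max = (40−0)/(5−0) = 8
max v = 80 over t∈[10,31/2] → v_max = 80
check: 80·(10+11/2) = 1240 ✓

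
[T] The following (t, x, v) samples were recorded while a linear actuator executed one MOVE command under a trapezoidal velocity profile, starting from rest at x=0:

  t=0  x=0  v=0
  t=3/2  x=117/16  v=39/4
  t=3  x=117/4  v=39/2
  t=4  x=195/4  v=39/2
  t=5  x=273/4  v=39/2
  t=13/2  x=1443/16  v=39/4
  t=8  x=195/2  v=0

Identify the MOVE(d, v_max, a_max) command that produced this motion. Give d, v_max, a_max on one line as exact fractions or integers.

d=195/2 v_max=39/2 a_max=13/2

final state: t=8, x=195/2, v=0 → d = 195/2
a_max = (39/4−0)/(3/2−0) = 13/2
max v = 39/2 over t∈[3,5] → v_max = 39/2
check: 39/2·(3+2) = 195/2 ✓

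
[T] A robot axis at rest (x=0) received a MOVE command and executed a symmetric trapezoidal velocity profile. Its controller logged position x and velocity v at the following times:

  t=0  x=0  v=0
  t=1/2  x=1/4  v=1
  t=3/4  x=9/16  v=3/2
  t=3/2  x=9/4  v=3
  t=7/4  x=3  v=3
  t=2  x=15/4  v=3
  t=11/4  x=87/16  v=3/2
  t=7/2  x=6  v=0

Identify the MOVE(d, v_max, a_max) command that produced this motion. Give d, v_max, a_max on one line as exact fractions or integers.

d=6 v_max=3 a_max=2

final state: t=7/2, x=6, v=0 → d = 6
a_max = (1−0)/(1/2−0) = 2
max v = 3 over t∈[3/2,2] → v_max = 3
check: 3·(3/2+1/2) = 6 ✓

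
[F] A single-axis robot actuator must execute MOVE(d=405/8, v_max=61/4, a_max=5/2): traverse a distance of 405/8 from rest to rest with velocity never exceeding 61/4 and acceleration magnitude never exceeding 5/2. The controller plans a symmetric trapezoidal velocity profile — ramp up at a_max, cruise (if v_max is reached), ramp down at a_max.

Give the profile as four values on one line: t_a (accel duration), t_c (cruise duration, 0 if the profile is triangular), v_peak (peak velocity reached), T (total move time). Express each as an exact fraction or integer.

v_max²/a_max = (61/4)²/(5/2) = 3721/40
405/8 < 3721/40 so t_c = 0
v_peak = √(405/8·5/2) = √(2025/16) = 45/4
t_a = (45/4)/(5/2) = 9/2; t_c = 0
T = 2·9/2 = 9

t_a=9/2 t_c=0 v_peak=45/4 T=9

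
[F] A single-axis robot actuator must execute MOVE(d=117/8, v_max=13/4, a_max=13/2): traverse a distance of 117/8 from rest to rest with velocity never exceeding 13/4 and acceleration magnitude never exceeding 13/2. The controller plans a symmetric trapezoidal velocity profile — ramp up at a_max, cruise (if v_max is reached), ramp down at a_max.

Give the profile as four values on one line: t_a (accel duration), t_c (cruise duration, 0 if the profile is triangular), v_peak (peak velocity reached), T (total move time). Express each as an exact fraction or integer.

t_a=1/2 t_c=4 v_peak=13/4 T=5

(v_max)²/a_max = (13/4)²/(13/2) = 13/8
117/8 ≥ 13/8 ⇒ cruise phase
t_a = (13/4)/(13/2) = 1/2; v_peak = 13/4
d_cruise = 117/8 − 13/8 = 13; t_c = 13/(13/4) = 4
T = 2·1/2 + 4 = 5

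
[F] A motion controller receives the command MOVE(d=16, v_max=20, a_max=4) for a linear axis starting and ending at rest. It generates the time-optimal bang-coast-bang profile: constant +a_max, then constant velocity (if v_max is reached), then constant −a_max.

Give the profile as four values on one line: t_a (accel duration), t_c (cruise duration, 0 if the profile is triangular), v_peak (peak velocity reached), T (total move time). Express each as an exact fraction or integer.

vₘ²/aₘ = 20²/4 = 100
16 < 100 → triangular
v_peak = √(16·4) = √64 = 8
t_a = 8/4 = 2; t_c = 0
T = 2·2 = 4

t_a=2 t_c=0 v_peak=8 T=4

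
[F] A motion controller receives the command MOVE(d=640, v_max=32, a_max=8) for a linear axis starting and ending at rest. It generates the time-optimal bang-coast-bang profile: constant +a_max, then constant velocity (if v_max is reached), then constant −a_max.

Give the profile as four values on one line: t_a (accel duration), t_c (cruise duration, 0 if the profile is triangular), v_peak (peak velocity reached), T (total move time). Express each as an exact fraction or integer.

(v_max)²/a_max = 32²/8 = 128
640 ≥ 128 so v_max reached
t_a = 32/8 = 4; v_peak = 32
d_cruise = 640 − 128 = 512; t_c = 512/32 = 16
T = 2·4 + 16 = 24

t_a=4 t_c=16 v_peak=32 T=24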